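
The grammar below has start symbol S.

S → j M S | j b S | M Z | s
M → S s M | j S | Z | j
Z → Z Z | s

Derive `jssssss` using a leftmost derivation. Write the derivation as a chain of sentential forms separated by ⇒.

S ⇒ jMS ⇒ jZS ⇒ jZZS ⇒ jZZZS ⇒ jZZZZS ⇒ jZZZZZS ⇒ jsZZZZS ⇒ jssZZZS ⇒ jsssZZS ⇒ jssssZS ⇒ jsssssS ⇒ jssssss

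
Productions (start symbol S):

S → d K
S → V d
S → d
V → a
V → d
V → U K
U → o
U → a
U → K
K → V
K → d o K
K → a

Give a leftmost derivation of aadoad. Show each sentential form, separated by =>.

S=>Vd=>UKd=>aKd=>aVd=>aUKd=>aaKd=>aadoKd=>aadoad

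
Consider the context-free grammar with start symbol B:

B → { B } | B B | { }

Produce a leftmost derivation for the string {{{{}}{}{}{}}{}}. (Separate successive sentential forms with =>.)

B => {B}   [B → { B }]
{B} => {BB}   [B → B B]
{BB} => {{B}B}   [B → { B }]
{{B}B} => {{BB}B}   [B → B B]
{{BB}B} => {{BBB}B}   [B → B B]
{{BBB}B} => {{BBBB}B}   [B → B B]
{{BBBB}B} => {{{B}BBB}B}   [B → { B }]
{{{B}BBB}B} => {{{{}}BBB}B}   [B → { }]
{{{{}}BBB}B} => {{{{}}{}BB}B}   [B → { }]
{{{{}}{}BB}B} => {{{{}}{}{}B}B}   [B → { }]
{{{{}}{}{}B}B} => {{{{}}{}{}{}}B}   [B → { }]
{{{{}}{}{}{}}B} => {{{{}}{}{}{}}{}}   [B → { }]

B=>{B}=>{BB}=>{{B}B}=>{{BB}B}=>{{BBB}B}=>{{BBBB}B}=>{{{B}BBB}B}=>{{{{}}BBB}B}=>{{{{}}{}BB}B}=>{{{{}}{}{}B}B}=>{{{{}}{}{}{}}B}=>{{{{}}{}{}{}}{}}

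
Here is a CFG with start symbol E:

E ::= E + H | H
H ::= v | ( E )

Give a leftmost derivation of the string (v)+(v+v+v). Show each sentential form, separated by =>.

E=>E+H=>H+H=>(E)+H=>(H)+H=>(v)+H=>(v)+(E)=>(v)+(E+H)=>(v)+(E+H+H)=>(v)+(H+H+H)=>(v)+(v+H+H)=>(v)+(v+v+H)=>(v)+(v+v+v)

E => E+H   [E ::= E + H]
E+H => H+H   [E ::= H]
H+H => (E)+H   [H ::= ( E )]
(E)+H => (H)+H   [E ::= H]
(H)+H => (v)+H   [H ::= v]
(v)+H => (v)+(E)   [H ::= ( E )]
(v)+(E) => (v)+(E+H)   [E ::= E + H]
(v)+(E+H) => (v)+(E+H+H)   [E ::= E + H]
(v)+(E+H+H) => (v)+(H+H+H)   [E ::= H]
(v)+(H+H+H) => (v)+(v+H+H)   [H ::= v]
(v)+(v+H+H) => (v)+(v+v+H)   [H ::= v]
(v)+(v+v+H) => (v)+(v+v+v)   [H ::= v]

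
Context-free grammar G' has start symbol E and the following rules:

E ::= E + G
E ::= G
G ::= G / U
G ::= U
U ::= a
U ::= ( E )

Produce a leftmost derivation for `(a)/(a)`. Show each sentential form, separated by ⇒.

E ⇒ G ⇒ G/U ⇒ U/U ⇒ (E)/U ⇒ (G)/U ⇒ (U)/U ⇒ (a)/U ⇒ (a)/(E) ⇒ (a)/(G) ⇒ (a)/(U) ⇒ (a)/(a)

E ⇒ G   [E ::= G]
G ⇒ G/U   [G ::= G / U]
G/U ⇒ U/U   [G ::= U]
U/U ⇒ (E)/U   [U ::= ( E )]
(E)/U ⇒ (G)/U   [E ::= G]
(G)/U ⇒ (U)/U   [G ::= U]
(U)/U ⇒ (a)/U   [U ::= a]
(a)/U ⇒ (a)/(E)   [U ::= ( E )]
(a)/(E) ⇒ (a)/(G)   [E ::= G]
(a)/(G) ⇒ (a)/(U)   [G ::= U]
(a)/(U) ⇒ (a)/(a)   [U ::= a]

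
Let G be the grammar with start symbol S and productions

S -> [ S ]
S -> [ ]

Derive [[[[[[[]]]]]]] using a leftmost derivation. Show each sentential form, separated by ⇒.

S ⇒ [S]   [S -> [ S ]]
[S] ⇒ [[S]]   [S -> [ S ]]
[[S]] ⇒ [[[S]]]   [S -> [ S ]]
[[[S]]] ⇒ [[[[S]]]]   [S -> [ S ]]
[[[[S]]]] ⇒ [[[[[S]]]]]   [S -> [ S ]]
[[[[[S]]]]] ⇒ [[[[[[S]]]]]]   [S -> [ S ]]
[[[[[[S]]]]]] ⇒ [[[[[[[]]]]]]]   [S -> [ ]]

S ⇒ [S] ⇒ [[S]] ⇒ [[[S]]] ⇒ [[[[S]]]] ⇒ [[[[[S]]]]] ⇒ [[[[[[S]]]]]] ⇒ [[[[[[[]]]]]]]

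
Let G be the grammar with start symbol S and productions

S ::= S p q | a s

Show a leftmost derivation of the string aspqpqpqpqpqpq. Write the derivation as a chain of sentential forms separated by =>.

S=>Spq=>Spqpq=>Spqpqpq=>Spqpqpqpq=>Spqpqpqpqpq=>Spqpqpqpqpqpq=>aspqpqpqpqpqpq

S => Spq   [S ::= S p q]
Spq => Spqpq   [S ::= S p q]
Spqpq => Spqpqpq   [S ::= S p q]
Spqpqpq => Spqpqpqpq   [S ::= S p q]
Spqpqpqpq => Spqpqpqpqpq   [S ::= S p q]
Spqpqpqpqpq => Spqpqpqpqpqpq   [S ::= S p q]
Spqpqpqpqpqpq => aspqpqpqpqpqpq   [S ::= a s]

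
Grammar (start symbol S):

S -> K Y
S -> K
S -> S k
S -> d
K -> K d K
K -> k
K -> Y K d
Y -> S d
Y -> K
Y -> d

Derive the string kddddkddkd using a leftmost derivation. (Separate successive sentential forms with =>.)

S=>K=>KdK=>kdK=>kdYKd=>kdSdKd=>kdddKd=>kdddKdKd=>kdddYKddKd=>kddddKddKd=>kddddkddKd=>kddddkddkd

S => K   [S -> K]
K => KdK   [K -> K d K]
KdK => kdK   [K -> k]
kdK => kdYKd   [K -> Y K d]
kdYKd => kdSdKd   [Y -> S d]
kdSdKd => kdddKd   [S -> d]
kdddKd => kdddKdKd   [K -> K d K]
kdddKdKd => kdddYKddKd   [K -> Y K d]
kdddYKddKd => kddddKddKd   [Y -> d]
kddddKddKd => kddddkddKd   [K -> k]
kddddkddKd => kddddkddkd   [K -> k]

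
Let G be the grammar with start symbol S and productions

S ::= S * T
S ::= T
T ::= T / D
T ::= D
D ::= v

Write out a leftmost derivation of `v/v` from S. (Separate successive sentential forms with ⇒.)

S⇒T⇒T/D⇒D/D⇒v/D⇒v/v

S ⇒ T   [S ::= T]
T ⇒ T/D   [T ::= T / D]
T/D ⇒ D/D   [T ::= D]
D/D ⇒ v/D   [D ::= v]
v/D ⇒ v/v   [D ::= v]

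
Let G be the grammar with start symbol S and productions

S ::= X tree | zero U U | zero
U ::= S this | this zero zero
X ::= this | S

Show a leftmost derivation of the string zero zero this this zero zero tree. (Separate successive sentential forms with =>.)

S => X tree   [S ::= X tree]
X tree => S tree   [X ::= S]
S tree => zero U U tree   [S ::= zero U U]
zero U U tree => zero S this U tree   [U ::= S this]
zero S this U tree => zero zero this U tree   [S ::= zero]
zero zero this U tree => zero zero this this zero zero tree   [U ::= this zero zero]

S => X tree => S tree => zero U U tree => zero S this U tree => zero zero this U tree => zero zero this this zero zero tree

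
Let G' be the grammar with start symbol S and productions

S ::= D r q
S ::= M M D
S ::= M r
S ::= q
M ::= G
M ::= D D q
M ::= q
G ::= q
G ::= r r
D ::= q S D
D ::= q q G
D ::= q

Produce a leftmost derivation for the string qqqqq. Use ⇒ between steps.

S⇒MMD⇒DDqMD⇒qDqMD⇒qqqMD⇒qqqqD⇒qqqqq

S ⇒ MMD   [S ::= M M D]
MMD ⇒ DDqMD   [M ::= D D q]
DDqMD ⇒ qDqMD   [D ::= q]
qDqMD ⇒ qqqMD   [D ::= q]
qqqMD ⇒ qqqqD   [M ::= q]
qqqqD ⇒ qqqqq   [D ::= q]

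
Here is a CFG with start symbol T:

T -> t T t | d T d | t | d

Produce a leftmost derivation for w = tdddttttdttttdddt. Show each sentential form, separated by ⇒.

T⇒tTt⇒tdTdt⇒tddTddt⇒tdddTdddt⇒tdddtTtdddt⇒tdddttTttdddt⇒tdddtttTtttdddt⇒tdddttttTttttdddt⇒tdddttttdttttdddt

T ⇒ tTt   [T -> t T t]
tTt ⇒ tdTdt   [T -> d T d]
tdTdt ⇒ tddTddt   [T -> d T d]
tddTddt ⇒ tdddTdddt   [T -> d T d]
tdddTdddt ⇒ tdddtTtdddt   [T -> t T t]
tdddtTtdddt ⇒ tdddttTttdddt   [T -> t T t]
tdddttTttdddt ⇒ tdddtttTtttdddt   [T -> t T t]
tdddtttTtttdddt ⇒ tdddttttTttttdddt   [T -> t T t]
tdddttttTttttdddt ⇒ tdddttttdttttdddt   [T -> d]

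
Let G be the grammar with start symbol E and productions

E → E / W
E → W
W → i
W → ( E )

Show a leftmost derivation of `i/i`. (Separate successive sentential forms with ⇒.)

E ⇒ E/W   [E → E / W]
E/W ⇒ W/W   [E → W]
W/W ⇒ i/W   [W → i]
i/W ⇒ i/i   [W → i]

E ⇒ E/W ⇒ W/W ⇒ i/W ⇒ i/i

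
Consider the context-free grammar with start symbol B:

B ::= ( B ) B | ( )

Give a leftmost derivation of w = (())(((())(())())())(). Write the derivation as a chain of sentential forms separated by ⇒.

B ⇒ (B)B   [B ::= ( B ) B]
(B)B ⇒ (())B   [B ::= ( )]
(())B ⇒ (())(B)B   [B ::= ( B ) B]
(())(B)B ⇒ (())((B)B)B   [B ::= ( B ) B]
(())((B)B)B ⇒ (())(((B)B)B)B   [B ::= ( B ) B]
(())(((B)B)B)B ⇒ (())(((())B)B)B   [B ::= ( )]
(())(((())B)B)B ⇒ (())(((())(B)B)B)B   [B ::= ( B ) B]
(())(((())(B)B)B)B ⇒ (())(((())(())B)B)B   [B ::= ( )]
(())(((())(())B)B)B ⇒ (())(((())(())())B)B   [B ::= ( )]
(())(((())(())())B)B ⇒ (())(((())(())())())B   [B ::= ( )]
(())(((())(())())())B ⇒ (())(((())(())())())()   [B ::= ( )]

B ⇒ (B)B ⇒ (())B ⇒ (())(B)B ⇒ (())((B)B)B ⇒ (())(((B)B)B)B ⇒ (())(((())B)B)B ⇒ (())(((())(B)B)B)B ⇒ (())(((())(())B)B)B ⇒ (())(((())(())())B)B ⇒ (())(((())(())())())B ⇒ (())(((())(())())())()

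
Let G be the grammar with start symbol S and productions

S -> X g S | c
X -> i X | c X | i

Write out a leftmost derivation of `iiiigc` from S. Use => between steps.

S => XgS   [S -> X g S]
XgS => iXgS   [X -> i X]
iXgS => iiXgS   [X -> i X]
iiXgS => iiiXgS   [X -> i X]
iiiXgS => iiiigS   [X -> i]
iiiigS => iiiigc   [S -> c]

S=>XgS=>iXgS=>iiXgS=>iiiXgS=>iiiigS=>iiiigc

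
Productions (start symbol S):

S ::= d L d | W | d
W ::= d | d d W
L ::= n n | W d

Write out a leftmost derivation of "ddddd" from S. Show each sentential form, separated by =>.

S => W => ddW => ddddW => ddddd

S => W   [S ::= W]
W => ddW   [W ::= d d W]
ddW => ddddW   [W ::= d d W]
ddddW => ddddd   [W ::= d]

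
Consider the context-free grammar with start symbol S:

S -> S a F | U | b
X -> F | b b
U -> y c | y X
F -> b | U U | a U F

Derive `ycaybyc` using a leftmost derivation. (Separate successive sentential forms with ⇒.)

S ⇒ SaF   [S -> S a F]
SaF ⇒ UaF   [S -> U]
UaF ⇒ ycaF   [U -> y c]
ycaF ⇒ ycaUU   [F -> U U]
ycaUU ⇒ ycayXU   [U -> y X]
ycayXU ⇒ ycayFU   [X -> F]
ycayFU ⇒ ycaybU   [F -> b]
ycaybU ⇒ ycaybyc   [U -> y c]

S ⇒ SaF ⇒ UaF ⇒ ycaF ⇒ ycaUU ⇒ ycayXU ⇒ ycayFU ⇒ ycaybU ⇒ ycaybyc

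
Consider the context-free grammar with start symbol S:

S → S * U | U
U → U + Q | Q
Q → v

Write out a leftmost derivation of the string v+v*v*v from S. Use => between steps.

S => S*U   [S → S * U]
S*U => S*U*U   [S → S * U]
S*U*U => U*U*U   [S → U]
U*U*U => U+Q*U*U   [U → U + Q]
U+Q*U*U => Q+Q*U*U   [U → Q]
Q+Q*U*U => v+Q*U*U   [Q → v]
v+Q*U*U => v+v*U*U   [Q → v]
v+v*U*U => v+v*Q*U   [U → Q]
v+v*Q*U => v+v*v*U   [Q → v]
v+v*v*U => v+v*v*Q   [U → Q]
v+v*v*Q => v+v*v*v   [Q → v]

S => S*U => S*U*U => U*U*U => U+Q*U*U => Q+Q*U*U => v+Q*U*U => v+v*U*U => v+v*Q*U => v+v*v*U => v+v*v*Q => v+v*v*v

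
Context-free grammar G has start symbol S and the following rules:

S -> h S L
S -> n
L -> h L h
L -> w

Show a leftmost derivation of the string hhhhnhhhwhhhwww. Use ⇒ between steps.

S ⇒ hSL   [S -> h S L]
hSL ⇒ hhSLL   [S -> h S L]
hhSLL ⇒ hhhSLLL   [S -> h S L]
hhhSLLL ⇒ hhhhSLLLL   [S -> h S L]
hhhhSLLLL ⇒ hhhhnLLLL   [S -> n]
hhhhnLLLL ⇒ hhhhnhLhLLL   [L -> h L h]
hhhhnhLhLLL ⇒ hhhhnhhLhhLLL   [L -> h L h]
hhhhnhhLhhLLL ⇒ hhhhnhhhLhhhLLL   [L -> h L h]
hhhhnhhhLhhhLLL ⇒ hhhhnhhhwhhhLLL   [L -> w]
hhhhnhhhwhhhLLL ⇒ hhhhnhhhwhhhwLL   [L -> w]
hhhhnhhhwhhhwLL ⇒ hhhhnhhhwhhhwwL   [L -> w]
hhhhnhhhwhhhwwL ⇒ hhhhnhhhwhhhwww   [L -> w]

S ⇒ hSL ⇒ hhSLL ⇒ hhhSLLL ⇒ hhhhSLLLL ⇒ hhhhnLLLL ⇒ hhhhnhLhLLL ⇒ hhhhnhhLhhLLL ⇒ hhhhnhhhLhhhLLL ⇒ hhhhnhhhwhhhLLL ⇒ hhhhnhhhwhhhwLL ⇒ hhhhnhhhwhhhwwL ⇒ hhhhnhhhwhhhwww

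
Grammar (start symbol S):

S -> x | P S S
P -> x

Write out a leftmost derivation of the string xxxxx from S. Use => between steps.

S => PSS => xSS => xPSSS => xxSSS => xxxSS => xxxxS => xxxxx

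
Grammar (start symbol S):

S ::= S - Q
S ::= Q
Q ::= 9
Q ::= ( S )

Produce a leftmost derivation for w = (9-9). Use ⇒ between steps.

S⇒Q⇒(S)⇒(S-Q)⇒(Q-Q)⇒(9-Q)⇒(9-9)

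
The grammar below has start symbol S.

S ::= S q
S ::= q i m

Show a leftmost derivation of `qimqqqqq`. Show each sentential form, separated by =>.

S => Sq => Sqq => Sqqq => Sqqqq => Sqqqqq => qimqqqqq

S => Sq   [S ::= S q]
Sq => Sqq   [S ::= S q]
Sqq => Sqqq   [S ::= S q]
Sqqq => Sqqqq   [S ::= S q]
Sqqqq => Sqqqqq   [S ::= S q]
Sqqqqq => qimqqqqq   [S ::= q i m]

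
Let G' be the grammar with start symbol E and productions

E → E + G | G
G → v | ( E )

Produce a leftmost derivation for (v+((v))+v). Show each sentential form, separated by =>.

E=>G=>(E)=>(E+G)=>(E+G+G)=>(G+G+G)=>(v+G+G)=>(v+(E)+G)=>(v+(G)+G)=>(v+((E))+G)=>(v+((G))+G)=>(v+((v))+G)=>(v+((v))+v)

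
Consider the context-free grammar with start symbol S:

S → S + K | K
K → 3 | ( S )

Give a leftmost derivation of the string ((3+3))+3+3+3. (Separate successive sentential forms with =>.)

S=>S+K=>S+K+K=>S+K+K+K=>K+K+K+K=>(S)+K+K+K=>(K)+K+K+K=>((S))+K+K+K=>((S+K))+K+K+K=>((K+K))+K+K+K=>((3+K))+K+K+K=>((3+3))+K+K+K=>((3+3))+3+K+K=>((3+3))+3+3+K=>((3+3))+3+3+3

S => S+K   [S → S + K]
S+K => S+K+K   [S → S + K]
S+K+K => S+K+K+K   [S → S + K]
S+K+K+K => K+K+K+K   [S → K]
K+K+K+K => (S)+K+K+K   [K → ( S )]
(S)+K+K+K => (K)+K+K+K   [S → K]
(K)+K+K+K => ((S))+K+K+K   [K → ( S )]
((S))+K+K+K => ((S+K))+K+K+K   [S → S + K]
((S+K))+K+K+K => ((K+K))+K+K+K   [S → K]
((K+K))+K+K+K => ((3+K))+K+K+K   [K → 3]
((3+K))+K+K+K => ((3+3))+K+K+K   [K → 3]
((3+3))+K+K+K => ((3+3))+3+K+K   [K → 3]
((3+3))+3+K+K => ((3+3))+3+3+K   [K → 3]
((3+3))+3+3+K => ((3+3))+3+3+3   [K → 3]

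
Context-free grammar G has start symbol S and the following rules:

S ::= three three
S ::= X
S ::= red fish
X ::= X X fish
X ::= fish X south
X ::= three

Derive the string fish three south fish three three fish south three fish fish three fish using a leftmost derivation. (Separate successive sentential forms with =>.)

S => X   [S ::= X]
X => X X fish   [X ::= X X fish]
X X fish => X X fish X fish   [X ::= X X fish]
X X fish X fish => fish X south X fish X fish   [X ::= fish X south]
fish X south X fish X fish => fish three south X fish X fish   [X ::= three]
fish three south X fish X fish => fish three south X X fish fish X fish   [X ::= X X fish]
fish three south X X fish fish X fish => fish three south fish X south X fish fish X fish   [X ::= fish X south]
fish three south fish X south X fish fish X fish => fish three south fish X X fish south X fish fish X fish   [X ::= X X fish]
fish three south fish X X fish south X fish fish X fish => fish three south fish three X fish south X fish fish X fish   [X ::= three]
fish three south fish three X fish south X fish fish X fish => fish three south fish three three fish south X fish fish X fish   [X ::= three]
fish three south fish three three fish south X fish fish X fish => fish three south fish three three fish south three fish fish X fish   [X ::= three]
fish three south fish three three fish south three fish fish X fish => fish three south fish three three fish south three fish fish three fish   [X ::= three]

S => X => X X fish => X X fish X fish => fish X south X fish X fish => fish three south X fish X fish => fish three south X X fish fish X fish => fish three south fish X south X fish fish X fish => fish three south fish X X fish south X fish fish X fish => fish three south fish three X fish south X fish fish X fish => fish three south fish three three fish south X fish fish X fish => fish three south fish three three fish south three fish fish X fish => fish three south fish three three fish south three fish fish three fish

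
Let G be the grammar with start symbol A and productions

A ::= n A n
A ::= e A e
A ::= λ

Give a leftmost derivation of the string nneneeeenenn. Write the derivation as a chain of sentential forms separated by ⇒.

A ⇒ nAn   [A ::= n A n]
nAn ⇒ nnAnn   [A ::= n A n]
nnAnn ⇒ nneAenn   [A ::= e A e]
nneAenn ⇒ nnenAnenn   [A ::= n A n]
nnenAnenn ⇒ nneneAenenn   [A ::= e A e]
nneneAenenn ⇒ nneneeAeenenn   [A ::= e A e]
nneneeAeenenn ⇒ nneneeeenenn   [A ::= λ]

A ⇒ nAn ⇒ nnAnn ⇒ nneAenn ⇒ nnenAnenn ⇒ nneneAenenn ⇒ nneneeAeenenn ⇒ nneneeeenenn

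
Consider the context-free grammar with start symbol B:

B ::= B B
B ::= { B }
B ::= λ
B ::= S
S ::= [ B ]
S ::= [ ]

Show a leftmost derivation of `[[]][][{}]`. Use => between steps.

B => BB   [B ::= B B]
BB => SB   [B ::= S]
SB => [B]B   [S ::= [ B ]]
[B]B => [S]B   [B ::= S]
[S]B => [[]]B   [S ::= [ ]]
[[]]B => [[]]BB   [B ::= B B]
[[]]BB => [[]]SB   [B ::= S]
[[]]SB => [[]][]B   [S ::= [ ]]
[[]][]B => [[]][]S   [B ::= S]
[[]][]S => [[]][][B]   [S ::= [ B ]]
[[]][][B] => [[]][][{B}]   [B ::= { B }]
[[]][][{B}] => [[]][][{}]   [B ::= λ]

B => BB => SB => [B]B => [S]B => [[]]B => [[]]BB => [[]]SB => [[]][]B => [[]][]S => [[]][][B] => [[]][][{B}] => [[]][][{}]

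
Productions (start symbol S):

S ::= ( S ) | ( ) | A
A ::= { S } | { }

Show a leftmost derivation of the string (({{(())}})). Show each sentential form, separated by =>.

S => (S) => ((S)) => ((A)) => (({S})) => (({A})) => (({{S}})) => (({{(S)}})) => (({{(())}}))

S => (S)   [S ::= ( S )]
(S) => ((S))   [S ::= ( S )]
((S)) => ((A))   [S ::= A]
((A)) => (({S}))   [A ::= { S }]
(({S})) => (({A}))   [S ::= A]
(({A})) => (({{S}}))   [A ::= { S }]
(({{S}})) => (({{(S)}}))   [S ::= ( S )]
(({{(S)}})) => (({{(())}}))   [S ::= ( )]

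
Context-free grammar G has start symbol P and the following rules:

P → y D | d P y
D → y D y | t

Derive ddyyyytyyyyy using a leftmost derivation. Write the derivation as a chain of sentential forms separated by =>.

P=>dPy=>ddPyy=>ddyDyy=>ddyyDyyy=>ddyyyDyyyy=>ddyyyyDyyyyy=>ddyyyytyyyyy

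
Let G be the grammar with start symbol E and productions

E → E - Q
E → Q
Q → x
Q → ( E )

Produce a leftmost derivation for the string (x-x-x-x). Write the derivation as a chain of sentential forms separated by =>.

E=>Q=>(E)=>(E-Q)=>(E-Q-Q)=>(E-Q-Q-Q)=>(Q-Q-Q-Q)=>(x-Q-Q-Q)=>(x-x-Q-Q)=>(x-x-x-Q)=>(x-x-x-x)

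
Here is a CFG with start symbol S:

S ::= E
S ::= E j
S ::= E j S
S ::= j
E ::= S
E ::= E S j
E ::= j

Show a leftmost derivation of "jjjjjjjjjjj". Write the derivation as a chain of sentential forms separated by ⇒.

S ⇒ EjS   [S ::= E j S]
EjS ⇒ jjS   [E ::= j]
jjS ⇒ jjEjS   [S ::= E j S]
jjEjS ⇒ jjESjjS   [E ::= E S j]
jjESjjS ⇒ jjESjSjjS   [E ::= E S j]
jjESjSjjS ⇒ jjSSjSjjS   [E ::= S]
jjSSjSjjS ⇒ jjEjSSjSjjS   [S ::= E j S]
jjEjSSjSjjS ⇒ jjjjSSjSjjS   [E ::= j]
jjjjSSjSjjS ⇒ jjjjjSjSjjS   [S ::= j]
jjjjjSjSjjS ⇒ jjjjjjjSjjS   [S ::= j]
jjjjjjjSjjS ⇒ jjjjjjjjjjS   [S ::= j]
jjjjjjjjjjS ⇒ jjjjjjjjjjj   [S ::= j]

S ⇒ EjS ⇒ jjS ⇒ jjEjS ⇒ jjESjjS ⇒ jjESjSjjS ⇒ jjSSjSjjS ⇒ jjEjSSjSjjS ⇒ jjjjSSjSjjS ⇒ jjjjjSjSjjS ⇒ jjjjjjjSjjS ⇒ jjjjjjjjjjS ⇒ jjjjjjjjjjj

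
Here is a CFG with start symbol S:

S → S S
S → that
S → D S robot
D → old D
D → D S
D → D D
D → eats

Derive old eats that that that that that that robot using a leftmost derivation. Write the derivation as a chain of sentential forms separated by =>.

S => D S robot => old D S robot => old D S S robot => old eats S S robot => old eats S S S robot => old eats S S S S robot => old eats S S S S S robot => old eats S S S S S S robot => old eats that S S S S S robot => old eats that that S S S S robot => old eats that that that S S S robot => old eats that that that that S S robot => old eats that that that that that S robot => old eats that that that that that that robot

S => D S robot   [S → D S robot]
D S robot => old D S robot   [D → old D]
old D S robot => old D S S robot   [D → D S]
old D S S robot => old eats S S robot   [D → eats]
old eats S S robot => old eats S S S robot   [S → S S]
old eats S S S robot => old eats S S S S robot   [S → S S]
old eats S S S S robot => old eats S S S S S robot   [S → S S]
old eats S S S S S robot => old eats S S S S S S robot   [S → S S]
old eats S S S S S S robot => old eats that S S S S S robot   [S → that]
old eats that S S S S S robot => old eats that that S S S S robot   [S → that]
old eats that that S S S S robot => old eats that that that S S S robot   [S → that]
old eats that that that S S S robot => old eats that that that that S S robot   [S → that]
old eats that that that that S S robot => old eats that that that that that S robot   [S → that]
old eats that that that that that S robot => old eats that that that that that that robot   [S → that]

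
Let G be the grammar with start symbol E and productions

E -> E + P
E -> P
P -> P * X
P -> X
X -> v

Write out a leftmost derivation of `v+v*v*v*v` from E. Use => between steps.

E => E+P => P+P => X+P => v+P => v+P*X => v+P*X*X => v+P*X*X*X => v+X*X*X*X => v+v*X*X*X => v+v*v*X*X => v+v*v*v*X => v+v*v*v*v

E => E+P   [E -> E + P]
E+P => P+P   [E -> P]
P+P => X+P   [P -> X]
X+P => v+P   [X -> v]
v+P => v+P*X   [P -> P * X]
v+P*X => v+P*X*X   [P -> P * X]
v+P*X*X => v+P*X*X*X   [P -> P * X]
v+P*X*X*X => v+X*X*X*X   [P -> X]
v+X*X*X*X => v+v*X*X*X   [X -> v]
v+v*X*X*X => v+v*v*X*X   [X -> v]
v+v*v*X*X => v+v*v*v*X   [X -> v]
v+v*v*v*X => v+v*v*v*v   [X -> v]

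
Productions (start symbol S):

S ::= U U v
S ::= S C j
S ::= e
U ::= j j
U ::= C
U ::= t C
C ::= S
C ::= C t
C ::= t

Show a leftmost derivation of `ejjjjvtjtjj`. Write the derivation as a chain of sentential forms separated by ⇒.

S⇒SCj⇒eCj⇒eSj⇒eSCjj⇒eSCjCjj⇒eUUvCjCjj⇒ejjUvCjCjj⇒ejjjjvCjCjj⇒ejjjjvtjCjj⇒ejjjjvtjtjj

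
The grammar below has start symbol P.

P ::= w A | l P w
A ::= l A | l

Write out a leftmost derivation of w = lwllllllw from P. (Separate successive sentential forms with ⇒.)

P ⇒ lPw   [P ::= l P w]
lPw ⇒ lwAw   [P ::= w A]
lwAw ⇒ lwlAw   [A ::= l A]
lwlAw ⇒ lwllAw   [A ::= l A]
lwllAw ⇒ lwlllAw   [A ::= l A]
lwlllAw ⇒ lwllllAw   [A ::= l A]
lwllllAw ⇒ lwlllllAw   [A ::= l A]
lwlllllAw ⇒ lwllllllw   [A ::= l]

P ⇒ lPw ⇒ lwAw ⇒ lwlAw ⇒ lwllAw ⇒ lwlllAw ⇒ lwllllAw ⇒ lwlllllAw ⇒ lwllllllw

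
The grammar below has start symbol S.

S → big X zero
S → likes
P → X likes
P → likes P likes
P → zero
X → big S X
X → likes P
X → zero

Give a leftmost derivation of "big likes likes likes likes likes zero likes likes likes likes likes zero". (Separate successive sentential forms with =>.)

S => big X zero   [S → big X zero]
big X zero => big likes P zero   [X → likes P]
big likes P zero => big likes likes P likes zero   [P → likes P likes]
big likes likes P likes zero => big likes likes likes P likes likes zero   [P → likes P likes]
big likes likes likes P likes likes zero => big likes likes likes likes P likes likes likes zero   [P → likes P likes]
big likes likes likes likes P likes likes likes zero => big likes likes likes likes likes P likes likes likes likes zero   [P → likes P likes]
big likes likes likes likes likes P likes likes likes likes zero => big likes likes likes likes likes X likes likes likes likes likes zero   [P → X likes]
big likes likes likes likes likes X likes likes likes likes likes zero => big likes likes likes likes likes zero likes likes likes likes likes zero   [X → zero]

S => big X zero => big likes P zero => big likes likes P likes zero => big likes likes likes P likes likes zero => big likes likes likes likes P likes likes likes zero => big likes likes likes likes likes P likes likes likes likes zero => big likes likes likes likes likes X likes likes likes likes likes zero => big likes likes likes likes likes zero likes likes likes likes likes zero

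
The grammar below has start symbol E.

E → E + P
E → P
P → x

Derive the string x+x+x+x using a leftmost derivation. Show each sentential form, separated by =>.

E=>E+P=>E+P+P=>E+P+P+P=>P+P+P+P=>x+P+P+P=>x+x+P+P=>x+x+x+P=>x+x+x+x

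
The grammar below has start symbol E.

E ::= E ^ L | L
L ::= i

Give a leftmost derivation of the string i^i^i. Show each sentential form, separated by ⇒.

E ⇒ E^L ⇒ E^L^L ⇒ L^L^L ⇒ i^L^L ⇒ i^i^L ⇒ i^i^i

E ⇒ E^L   [E ::= E ^ L]
E^L ⇒ E^L^L   [E ::= E ^ L]
E^L^L ⇒ L^L^L   [E ::= L]
L^L^L ⇒ i^L^L   [L ::= i]
i^L^L ⇒ i^i^L   [L ::= i]
i^i^L ⇒ i^i^i   [L ::= i]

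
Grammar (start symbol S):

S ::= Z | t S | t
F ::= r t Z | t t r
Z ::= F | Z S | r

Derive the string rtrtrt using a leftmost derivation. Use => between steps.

S => Z => F => rtZ => rtF => rtrtZ => rtrtZS => rtrtrS => rtrtrt

S => Z   [S ::= Z]
Z => F   [Z ::= F]
F => rtZ   [F ::= r t Z]
rtZ => rtF   [Z ::= F]
rtF => rtrtZ   [F ::= r t Z]
rtrtZ => rtrtZS   [Z ::= Z S]
rtrtZS => rtrtrS   [Z ::= r]
rtrtrS => rtrtrt   [S ::= t]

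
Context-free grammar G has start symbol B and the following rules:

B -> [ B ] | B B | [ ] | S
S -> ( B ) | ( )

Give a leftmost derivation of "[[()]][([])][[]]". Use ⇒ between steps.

B ⇒ BB ⇒ [B]B ⇒ [[B]]B ⇒ [[S]]B ⇒ [[()]]B ⇒ [[()]]BB ⇒ [[()]][B]B ⇒ [[()]][S]B ⇒ [[()]][(B)]B ⇒ [[()]][([])]B ⇒ [[()]][([])][B] ⇒ [[()]][([])][[]]

B ⇒ BB   [B -> B B]
BB ⇒ [B]B   [B -> [ B ]]
[B]B ⇒ [[B]]B   [B -> [ B ]]
[[B]]B ⇒ [[S]]B   [B -> S]
[[S]]B ⇒ [[()]]B   [S -> ( )]
[[()]]B ⇒ [[()]]BB   [B -> B B]
[[()]]BB ⇒ [[()]][B]B   [B -> [ B ]]
[[()]][B]B ⇒ [[()]][S]B   [B -> S]
[[()]][S]B ⇒ [[()]][(B)]B   [S -> ( B )]
[[()]][(B)]B ⇒ [[()]][([])]B   [B -> [ ]]
[[()]][([])]B ⇒ [[()]][([])][B]   [B -> [ B ]]
[[()]][([])][B] ⇒ [[()]][([])][[]]   [B -> [ ]]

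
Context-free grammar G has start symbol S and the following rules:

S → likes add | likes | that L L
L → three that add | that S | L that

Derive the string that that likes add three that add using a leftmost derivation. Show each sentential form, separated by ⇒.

S ⇒ that L L   [S → that L L]
that L L ⇒ that that S L   [L → that S]
that that S L ⇒ that that likes add L   [S → likes add]
that that likes add L ⇒ that that likes add three that add   [L → three that add]

S ⇒ that L L ⇒ that that S L ⇒ that that likes add L ⇒ that that likes add three that add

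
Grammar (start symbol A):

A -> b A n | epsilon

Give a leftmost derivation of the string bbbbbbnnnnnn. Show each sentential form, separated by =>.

A => bAn => bbAnn => bbbAnnn => bbbbAnnnn => bbbbbAnnnnn => bbbbbbAnnnnnn => bbbbbbnnnnnn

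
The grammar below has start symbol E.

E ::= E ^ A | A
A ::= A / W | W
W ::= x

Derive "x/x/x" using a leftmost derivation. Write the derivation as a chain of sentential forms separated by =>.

E => A => A/W => A/W/W => W/W/W => x/W/W => x/x/W => x/x/x

E => A   [E ::= A]
A => A/W   [A ::= A / W]
A/W => A/W/W   [A ::= A / W]
A/W/W => W/W/W   [A ::= W]
W/W/W => x/W/W   [W ::= x]
x/W/W => x/x/W   [W ::= x]
x/x/W => x/x/x   [W ::= x]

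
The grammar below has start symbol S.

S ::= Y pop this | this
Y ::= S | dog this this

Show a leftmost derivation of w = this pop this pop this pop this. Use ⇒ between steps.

S ⇒ Y pop this ⇒ S pop this ⇒ Y pop this pop this ⇒ S pop this pop this ⇒ Y pop this pop this pop this ⇒ S pop this pop this pop this ⇒ this pop this pop this pop this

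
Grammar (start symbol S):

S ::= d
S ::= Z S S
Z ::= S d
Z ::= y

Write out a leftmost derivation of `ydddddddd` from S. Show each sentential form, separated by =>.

S => ZSS => SdSS => ZSSdSS => ySSdSS => yZSSSdSS => ySdSSSdSS => yddSSSdSS => ydddSSdSS => yddddSdSS => yddddddSS => ydddddddS => ydddddddd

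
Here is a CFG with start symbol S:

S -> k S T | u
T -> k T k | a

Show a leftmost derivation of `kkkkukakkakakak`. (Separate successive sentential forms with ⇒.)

S ⇒ kST ⇒ kkSTT ⇒ kkkSTTT ⇒ kkkkSTTTT ⇒ kkkkuTTTT ⇒ kkkkukTkTTT ⇒ kkkkukakTTT ⇒ kkkkukakkTkTT ⇒ kkkkukakkakTT ⇒ kkkkukakkakaT ⇒ kkkkukakkakakTk ⇒ kkkkukakkakakak

S ⇒ kST   [S -> k S T]
kST ⇒ kkSTT   [S -> k S T]
kkSTT ⇒ kkkSTTT   [S -> k S T]
kkkSTTT ⇒ kkkkSTTTT   [S -> k S T]
kkkkSTTTT ⇒ kkkkuTTTT   [S -> u]
kkkkuTTTT ⇒ kkkkukTkTTT   [T -> k T k]
kkkkukTkTTT ⇒ kkkkukakTTT   [T -> a]
kkkkukakTTT ⇒ kkkkukakkTkTT   [T -> k T k]
kkkkukakkTkTT ⇒ kkkkukakkakTT   [T -> a]
kkkkukakkakTT ⇒ kkkkukakkakaT   [T -> a]
kkkkukakkakaT ⇒ kkkkukakkakakTk   [T -> k T k]
kkkkukakkakakTk ⇒ kkkkukakkakakak   [T -> a]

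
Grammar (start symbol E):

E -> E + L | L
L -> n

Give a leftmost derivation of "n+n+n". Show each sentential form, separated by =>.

E => E+L => E+L+L => L+L+L => n+L+L => n+n+L => n+n+n

E => E+L   [E -> E + L]
E+L => E+L+L   [E -> E + L]
E+L+L => L+L+L   [E -> L]
L+L+L => n+L+L   [L -> n]
n+L+L => n+n+L   [L -> n]
n+n+L => n+n+n   [L -> n]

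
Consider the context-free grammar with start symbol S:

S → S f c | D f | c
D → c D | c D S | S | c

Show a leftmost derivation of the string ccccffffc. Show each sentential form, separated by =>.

S => Sfc   [S → S f c]
Sfc => Dffc   [S → D f]
Dffc => cDSffc   [D → c D S]
cDSffc => cSSffc   [D → S]
cSSffc => ccSffc   [S → c]
ccSffc => ccDfffc   [S → D f]
ccDfffc => cccDfffc   [D → c D]
cccDfffc => cccSfffc   [D → S]
cccSfffc => cccDffffc   [S → D f]
cccDffffc => ccccffffc   [D → c]

S => Sfc => Dffc => cDSffc => cSSffc => ccSffc => ccDfffc => cccDfffc => cccSfffc => cccDffffc => ccccffffc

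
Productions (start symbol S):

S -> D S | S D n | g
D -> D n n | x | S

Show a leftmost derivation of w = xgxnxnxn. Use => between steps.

S => SDn   [S -> S D n]
SDn => DSDn   [S -> D S]
DSDn => xSDn   [D -> x]
xSDn => xSDnDn   [S -> S D n]
xSDnDn => xSDnDnDn   [S -> S D n]
xSDnDnDn => xgDnDnDn   [S -> g]
xgDnDnDn => xgxnDnDn   [D -> x]
xgxnDnDn => xgxnxnDn   [D -> x]
xgxnxnDn => xgxnxnxn   [D -> x]

S => SDn => DSDn => xSDn => xSDnDn => xSDnDnDn => xgDnDnDn => xgxnDnDn => xgxnxnDn => xgxnxnxn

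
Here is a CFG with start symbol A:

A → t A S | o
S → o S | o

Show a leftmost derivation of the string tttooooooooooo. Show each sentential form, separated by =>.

A => tAS   [A → t A S]
tAS => ttASS   [A → t A S]
ttASS => tttASSS   [A → t A S]
tttASSS => tttoSSS   [A → o]
tttoSSS => tttooSSS   [S → o S]
tttooSSS => tttoooSSS   [S → o S]
tttoooSSS => tttooooSSS   [S → o S]
tttooooSSS => tttoooooSSS   [S → o S]
tttoooooSSS => tttooooooSSS   [S → o S]
tttooooooSSS => tttoooooooSSS   [S → o S]
tttoooooooSSS => tttooooooooSSS   [S → o S]
tttooooooooSSS => tttoooooooooSS   [S → o]
tttoooooooooSS => tttooooooooooS   [S → o]
tttooooooooooS => tttooooooooooo   [S → o]

A => tAS => ttASS => tttASSS => tttoSSS => tttooSSS => tttoooSSS => tttooooSSS => tttoooooSSS => tttooooooSSS => tttoooooooSSS => tttooooooooSSS => tttoooooooooSS => tttooooooooooS => tttooooooooooo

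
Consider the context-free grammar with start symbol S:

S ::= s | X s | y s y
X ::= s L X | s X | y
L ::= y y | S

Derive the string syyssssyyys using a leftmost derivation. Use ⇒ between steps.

S ⇒ Xs ⇒ sLXs ⇒ syyXs ⇒ syysXs ⇒ syyssXs ⇒ syysssXs ⇒ syyssssLXs ⇒ syyssssyyXs ⇒ syyssssyyys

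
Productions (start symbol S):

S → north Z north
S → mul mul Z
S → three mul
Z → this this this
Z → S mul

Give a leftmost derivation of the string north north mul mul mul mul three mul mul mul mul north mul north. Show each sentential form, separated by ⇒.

S ⇒ north Z north ⇒ north S mul north ⇒ north north Z north mul north ⇒ north north S mul north mul north ⇒ north north mul mul Z mul north mul north ⇒ north north mul mul S mul mul north mul north ⇒ north north mul mul mul mul Z mul mul north mul north ⇒ north north mul mul mul mul S mul mul mul north mul north ⇒ north north mul mul mul mul three mul mul mul mul north mul north

S ⇒ north Z north   [S → north Z north]
north Z north ⇒ north S mul north   [Z → S mul]
north S mul north ⇒ north north Z north mul north   [S → north Z north]
north north Z north mul north ⇒ north north S mul north mul north   [Z → S mul]
north north S mul north mul north ⇒ north north mul mul Z mul north mul north   [S → mul mul Z]
north north mul mul Z mul north mul north ⇒ north north mul mul S mul mul north mul north   [Z → S mul]
north north mul mul S mul mul north mul north ⇒ north north mul mul mul mul Z mul mul north mul north   [S → mul mul Z]
north north mul mul mul mul Z mul mul north mul north ⇒ north north mul mul mul mul S mul mul mul north mul north   [Z → S mul]
north north mul mul mul mul S mul mul mul north mul north ⇒ north north mul mul mul mul three mul mul mul mul north mul north   [S → three mul]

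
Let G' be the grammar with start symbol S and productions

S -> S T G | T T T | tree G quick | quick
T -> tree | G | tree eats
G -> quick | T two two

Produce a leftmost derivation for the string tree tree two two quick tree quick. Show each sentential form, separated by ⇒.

S ⇒ S T G ⇒ tree G quick T G ⇒ tree T two two quick T G ⇒ tree tree two two quick T G ⇒ tree tree two two quick tree G ⇒ tree tree two two quick tree quick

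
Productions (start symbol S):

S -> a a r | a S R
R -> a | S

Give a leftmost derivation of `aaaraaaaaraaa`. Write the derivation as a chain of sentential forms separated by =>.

S => aSR => aaarR => aaarS => aaaraSR => aaaraaSRR => aaaraaaSRRR => aaaraaaaarRRR => aaaraaaaaraRR => aaaraaaaaraaR => aaaraaaaaraaa

S => aSR   [S -> a S R]
aSR => aaarR   [S -> a a r]
aaarR => aaarS   [R -> S]
aaarS => aaaraSR   [S -> a S R]
aaaraSR => aaaraaSRR   [S -> a S R]
aaaraaSRR => aaaraaaSRRR   [S -> a S R]
aaaraaaSRRR => aaaraaaaarRRR   [S -> a a r]
aaaraaaaarRRR => aaaraaaaaraRR   [R -> a]
aaaraaaaaraRR => aaaraaaaaraaR   [R -> a]
aaaraaaaaraaR => aaaraaaaaraaa   [R -> a]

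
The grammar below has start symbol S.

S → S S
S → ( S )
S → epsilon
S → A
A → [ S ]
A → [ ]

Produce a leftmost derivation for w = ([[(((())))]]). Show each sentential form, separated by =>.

S => (S)   [S → ( S )]
(S) => (SS)   [S → S S]
(SS) => (AS)   [S → A]
(AS) => ([S]S)   [A → [ S ]]
([S]S) => ([A]S)   [S → A]
([A]S) => ([[S]]S)   [A → [ S ]]
([[S]]S) => ([[(S)]]S)   [S → ( S )]
([[(S)]]S) => ([[((S))]]S)   [S → ( S )]
([[((S))]]S) => ([[(((S)))]]S)   [S → ( S )]
([[(((S)))]]S) => ([[((((S))))]]S)   [S → ( S )]
([[((((S))))]]S) => ([[(((())))]]S)   [S → epsilon]
([[(((())))]]S) => ([[(((())))]])   [S → epsilon]

S => (S) => (SS) => (AS) => ([S]S) => ([A]S) => ([[S]]S) => ([[(S)]]S) => ([[((S))]]S) => ([[(((S)))]]S) => ([[((((S))))]]S) => ([[(((())))]]S) => ([[(((())))]])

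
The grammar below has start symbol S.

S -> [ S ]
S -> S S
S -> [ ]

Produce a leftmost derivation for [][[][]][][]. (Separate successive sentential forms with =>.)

S=>SS=>SSS=>[]SS=>[]SSS=>[][S]SS=>[][SS]SS=>[][[]S]SS=>[][[][]]SS=>[][[][]][]S=>[][[][]][][]

S => SS   [S -> S S]
SS => SSS   [S -> S S]
SSS => []SS   [S -> [ ]]
[]SS => []SSS   [S -> S S]
[]SSS => [][S]SS   [S -> [ S ]]
[][S]SS => [][SS]SS   [S -> S S]
[][SS]SS => [][[]S]SS   [S -> [ ]]
[][[]S]SS => [][[][]]SS   [S -> [ ]]
[][[][]]SS => [][[][]][]S   [S -> [ ]]
[][[][]][]S => [][[][]][][]   [S -> [ ]]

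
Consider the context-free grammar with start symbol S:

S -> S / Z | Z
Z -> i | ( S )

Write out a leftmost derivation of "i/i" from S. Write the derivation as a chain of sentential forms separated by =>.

S => S/Z => Z/Z => i/Z => i/i

S => S/Z   [S -> S / Z]
S/Z => Z/Z   [S -> Z]
Z/Z => i/Z   [Z -> i]
i/Z => i/i   [Z -> i]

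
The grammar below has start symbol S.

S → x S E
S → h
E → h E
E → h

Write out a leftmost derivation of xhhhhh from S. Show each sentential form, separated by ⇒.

S ⇒ xSE ⇒ xhE ⇒ xhhE ⇒ xhhhE ⇒ xhhhhE ⇒ xhhhhh

S ⇒ xSE   [S → x S E]
xSE ⇒ xhE   [S → h]
xhE ⇒ xhhE   [E → h E]
xhhE ⇒ xhhhE   [E → h E]
xhhhE ⇒ xhhhhE   [E → h E]
xhhhhE ⇒ xhhhhh   [E → h]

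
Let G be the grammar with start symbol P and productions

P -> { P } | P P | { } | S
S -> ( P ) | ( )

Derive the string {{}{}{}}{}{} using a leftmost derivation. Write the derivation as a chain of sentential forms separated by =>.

P=>PP=>PPP=>{P}PP=>{PP}PP=>{PPP}PP=>{{}PP}PP=>{{}{}P}PP=>{{}{}{}}PP=>{{}{}{}}{}P=>{{}{}{}}{}{}

P => PP   [P -> P P]
PP => PPP   [P -> P P]
PPP => {P}PP   [P -> { P }]
{P}PP => {PP}PP   [P -> P P]
{PP}PP => {PPP}PP   [P -> P P]
{PPP}PP => {{}PP}PP   [P -> { }]
{{}PP}PP => {{}{}P}PP   [P -> { }]
{{}{}P}PP => {{}{}{}}PP   [P -> { }]
{{}{}{}}PP => {{}{}{}}{}P   [P -> { }]
{{}{}{}}{}P => {{}{}{}}{}{}   [P -> { }]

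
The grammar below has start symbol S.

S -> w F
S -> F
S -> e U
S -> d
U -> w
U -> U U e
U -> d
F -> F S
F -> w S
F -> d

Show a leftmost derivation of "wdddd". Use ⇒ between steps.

S⇒F⇒FS⇒FSS⇒FSSS⇒wSSSS⇒wdSSS⇒wddSS⇒wdddS⇒wdddd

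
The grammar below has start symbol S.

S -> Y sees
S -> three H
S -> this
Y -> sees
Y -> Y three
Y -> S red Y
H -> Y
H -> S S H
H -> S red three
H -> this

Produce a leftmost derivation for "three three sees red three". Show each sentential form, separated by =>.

S => three H => three S red three => three three H red three => three three Y red three => three three sees red three

S => three H   [S -> three H]
three H => three S red three   [H -> S red three]
three S red three => three three H red three   [S -> three H]
three three H red three => three three Y red three   [H -> Y]
three three Y red three => three three sees red three   [Y -> sees]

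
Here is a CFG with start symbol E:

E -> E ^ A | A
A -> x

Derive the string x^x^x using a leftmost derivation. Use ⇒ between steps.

E ⇒ E^A ⇒ E^A^A ⇒ A^A^A ⇒ x^A^A ⇒ x^x^A ⇒ x^x^x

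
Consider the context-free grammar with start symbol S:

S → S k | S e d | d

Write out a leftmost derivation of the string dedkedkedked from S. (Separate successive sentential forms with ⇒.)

S ⇒ Sed ⇒ Sked ⇒ Sedked ⇒ Skedked ⇒ Sedkedked ⇒ Skedkedked ⇒ Sedkedkedked ⇒ dedkedkedked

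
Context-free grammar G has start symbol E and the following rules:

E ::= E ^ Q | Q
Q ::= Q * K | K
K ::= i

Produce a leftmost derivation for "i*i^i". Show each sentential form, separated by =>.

E=>E^Q=>Q^Q=>Q*K^Q=>K*K^Q=>i*K^Q=>i*i^Q=>i*i^K=>i*i^i

E => E^Q   [E ::= E ^ Q]
E^Q => Q^Q   [E ::= Q]
Q^Q => Q*K^Q   [Q ::= Q * K]
Q*K^Q => K*K^Q   [Q ::= K]
K*K^Q => i*K^Q   [K ::= i]
i*K^Q => i*i^Q   [K ::= i]
i*i^Q => i*i^K   [Q ::= K]
i*i^K => i*i^i   [K ::= i]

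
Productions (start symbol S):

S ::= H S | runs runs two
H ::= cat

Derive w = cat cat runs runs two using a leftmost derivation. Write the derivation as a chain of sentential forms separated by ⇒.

S ⇒ H S   [S ::= H S]
H S ⇒ cat S   [H ::= cat]
cat S ⇒ cat H S   [S ::= H S]
cat H S ⇒ cat cat S   [H ::= cat]
cat cat S ⇒ cat cat runs runs two   [S ::= runs runs two]

S ⇒ H S ⇒ cat S ⇒ cat H S ⇒ cat cat S ⇒ cat cat runs runs two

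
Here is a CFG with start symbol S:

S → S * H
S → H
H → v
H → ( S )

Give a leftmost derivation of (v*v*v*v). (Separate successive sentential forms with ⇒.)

S⇒H⇒(S)⇒(S*H)⇒(S*H*H)⇒(S*H*H*H)⇒(H*H*H*H)⇒(v*H*H*H)⇒(v*v*H*H)⇒(v*v*v*H)⇒(v*v*v*v)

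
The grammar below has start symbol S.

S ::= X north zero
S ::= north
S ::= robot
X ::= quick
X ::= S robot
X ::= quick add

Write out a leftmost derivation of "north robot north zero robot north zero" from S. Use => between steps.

S => X north zero => S robot north zero => X north zero robot north zero => S robot north zero robot north zero => north robot north zero robot north zero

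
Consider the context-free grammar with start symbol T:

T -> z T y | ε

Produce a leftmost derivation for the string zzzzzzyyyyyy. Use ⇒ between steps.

T ⇒ zTy   [T -> z T y]
zTy ⇒ zzTyy   [T -> z T y]
zzTyy ⇒ zzzTyyy   [T -> z T y]
zzzTyyy ⇒ zzzzTyyyy   [T -> z T y]
zzzzTyyyy ⇒ zzzzzTyyyyy   [T -> z T y]
zzzzzTyyyyy ⇒ zzzzzzTyyyyyy   [T -> z T y]
zzzzzzTyyyyyy ⇒ zzzzzzyyyyyy   [T -> ε]

T ⇒ zTy ⇒ zzTyy ⇒ zzzTyyy ⇒ zzzzTyyyy ⇒ zzzzzTyyyyy ⇒ zzzzzzTyyyyyy ⇒ zzzzzzyyyyyy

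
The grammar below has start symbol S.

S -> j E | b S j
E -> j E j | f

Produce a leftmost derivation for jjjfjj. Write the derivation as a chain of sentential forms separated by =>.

S => jE   [S -> j E]
jE => jjEj   [E -> j E j]
jjEj => jjjEjj   [E -> j E j]
jjjEjj => jjjfjj   [E -> f]

S => jE => jjEj => jjjEjj => jjjfjj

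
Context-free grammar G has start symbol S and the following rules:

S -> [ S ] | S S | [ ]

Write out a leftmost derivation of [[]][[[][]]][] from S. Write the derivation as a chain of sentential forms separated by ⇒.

S ⇒ SS   [S -> S S]
SS ⇒ [S]S   [S -> [ S ]]
[S]S ⇒ [[]]S   [S -> [ ]]
[[]]S ⇒ [[]]SS   [S -> S S]
[[]]SS ⇒ [[]][S]S   [S -> [ S ]]
[[]][S]S ⇒ [[]][[S]]S   [S -> [ S ]]
[[]][[S]]S ⇒ [[]][[SS]]S   [S -> S S]
[[]][[SS]]S ⇒ [[]][[[]S]]S   [S -> [ ]]
[[]][[[]S]]S ⇒ [[]][[[][]]]S   [S -> [ ]]
[[]][[[][]]]S ⇒ [[]][[[][]]][]   [S -> [ ]]

S ⇒ SS ⇒ [S]S ⇒ [[]]S ⇒ [[]]SS ⇒ [[]][S]S ⇒ [[]][[S]]S ⇒ [[]][[SS]]S ⇒ [[]][[[]S]]S ⇒ [[]][[[][]]]S ⇒ [[]][[[][]]][]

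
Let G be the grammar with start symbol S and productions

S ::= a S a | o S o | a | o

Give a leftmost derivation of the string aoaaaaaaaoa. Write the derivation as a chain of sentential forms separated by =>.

S => aSa   [S ::= a S a]
aSa => aoSoa   [S ::= o S o]
aoSoa => aoaSaoa   [S ::= a S a]
aoaSaoa => aoaaSaaoa   [S ::= a S a]
aoaaSaaoa => aoaaaSaaaoa   [S ::= a S a]
aoaaaSaaaoa => aoaaaaaaaoa   [S ::= a]

S=>aSa=>aoSoa=>aoaSaoa=>aoaaSaaoa=>aoaaaSaaaoa=>aoaaaaaaaoa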